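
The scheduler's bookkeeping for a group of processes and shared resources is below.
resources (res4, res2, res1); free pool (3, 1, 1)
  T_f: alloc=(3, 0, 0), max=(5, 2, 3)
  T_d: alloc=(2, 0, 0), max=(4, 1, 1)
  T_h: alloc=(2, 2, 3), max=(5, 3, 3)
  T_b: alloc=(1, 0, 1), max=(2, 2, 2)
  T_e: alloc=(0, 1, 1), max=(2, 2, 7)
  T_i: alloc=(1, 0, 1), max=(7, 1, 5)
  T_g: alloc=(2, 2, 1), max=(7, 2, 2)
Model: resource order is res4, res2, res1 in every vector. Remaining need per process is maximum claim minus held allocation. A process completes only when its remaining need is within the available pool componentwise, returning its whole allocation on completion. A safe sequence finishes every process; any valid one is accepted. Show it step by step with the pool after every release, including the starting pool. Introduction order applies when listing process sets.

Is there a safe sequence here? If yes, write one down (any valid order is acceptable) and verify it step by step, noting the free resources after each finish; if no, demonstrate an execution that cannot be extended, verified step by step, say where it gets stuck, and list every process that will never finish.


SAFE, for example via the order T_d, T_g, T_b, T_f, T_h, T_i, T_e.
Key observation: reading the order forward, T_d is the first process whose need (2, 1, 1) meets the free pool (3, 1, 1) exactly on a resource it requests.
Check, step by step:
  pool = (3, 1, 1)
  run T_d (needs (2, 1, 1), free (3, 1, 1)); after release of (2, 0, 0) the pool is (5, 1, 1)
  run T_g (needs (5, 0, 1), free (5, 1, 1)); after release of (2, 2, 1) the pool is (7, 3, 2)
  run T_b (needs (1, 2, 1), free (7, 3, 2)); after release of (1, 0, 1) the pool is (8, 3, 3)
  run T_f (needs (2, 2, 3), free (8, 3, 3)); after release of (3, 0, 0) the pool is (11, 3, 3)
  run T_h (needs (3, 1, 0), free (11, 3, 3)); after release of (2, 2, 3) the pool is (13, 5, 6)
  run T_i (needs (6, 1, 4), free (13, 5, 6)); after release of (1, 0, 1) the pool is (14, 5, 7)
  run T_e (needs (2, 1, 6), free (14, 5, 7)); after release of (0, 1, 1) the pool is (14, 6, 8)


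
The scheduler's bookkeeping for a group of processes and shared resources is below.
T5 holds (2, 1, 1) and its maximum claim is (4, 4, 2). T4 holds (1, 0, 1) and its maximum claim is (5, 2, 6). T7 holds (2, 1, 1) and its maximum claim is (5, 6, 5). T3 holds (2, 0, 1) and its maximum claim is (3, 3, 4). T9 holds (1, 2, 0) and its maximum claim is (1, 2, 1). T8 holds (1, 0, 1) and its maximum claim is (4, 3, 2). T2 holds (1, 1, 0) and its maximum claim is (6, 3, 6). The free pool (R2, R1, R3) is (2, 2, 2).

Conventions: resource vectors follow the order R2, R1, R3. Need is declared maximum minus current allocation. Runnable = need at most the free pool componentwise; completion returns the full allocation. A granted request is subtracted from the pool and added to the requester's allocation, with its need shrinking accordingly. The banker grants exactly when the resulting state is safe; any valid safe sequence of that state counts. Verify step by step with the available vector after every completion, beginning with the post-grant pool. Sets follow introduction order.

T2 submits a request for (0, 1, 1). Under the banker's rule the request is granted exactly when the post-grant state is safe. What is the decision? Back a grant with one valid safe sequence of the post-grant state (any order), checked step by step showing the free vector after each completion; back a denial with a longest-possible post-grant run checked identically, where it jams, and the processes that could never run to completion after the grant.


DENY: after the grant no complete ordering would exist.
Key observation: after T9, T5, T8, T3 the pool peaks at (8, 4, 4), and each blocked process is short somewhere: T4 on R3; T7 on R1; T2 on R3.
After a pretend grant, a maximal execution: T9, T5, T8, T3 — then nothing else fits. Walking it through:
  pool = (2, 1, 1)
  T9: need (0, 0, 1) fits (2, 1, 1); releases (1, 2, 0), pool now (3, 3, 1)
  T5: need (2, 3, 1) fits (3, 3, 1); releases (2, 1, 1), pool now (5, 4, 2)
  T8: need (3, 3, 1) fits (5, 4, 2); releases (1, 0, 1), pool now (6, 4, 3)
  T3: need (1, 3, 3) fits (6, 4, 3); releases (2, 0, 1), pool now (8, 4, 4)
  blocked: T4 wants (4, 2, 5), pool (8, 4, 4) — not enough R3
  blocked: T7 wants (3, 5, 4), pool (8, 4, 4) — not enough R1
  blocked: T2 wants (5, 1, 5), pool (8, 4, 4) — not enough R3
Had the request been granted, T4, T7 and T2 could never finish.


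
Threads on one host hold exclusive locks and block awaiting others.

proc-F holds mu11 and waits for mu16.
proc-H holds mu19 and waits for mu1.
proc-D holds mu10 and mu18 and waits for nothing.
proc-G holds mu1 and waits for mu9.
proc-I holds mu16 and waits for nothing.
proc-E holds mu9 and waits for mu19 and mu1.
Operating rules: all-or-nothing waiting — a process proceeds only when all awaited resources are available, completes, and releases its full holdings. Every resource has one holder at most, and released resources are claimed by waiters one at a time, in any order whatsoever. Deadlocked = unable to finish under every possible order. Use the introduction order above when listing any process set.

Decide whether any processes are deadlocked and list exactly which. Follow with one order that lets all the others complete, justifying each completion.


The deadlocked set is proc-H, proc-G and proc-E.
Key observation: the loop proc-H -> proc-G -> proc-E -> proc-H blocks itself forever; no other process is dragged down with it.
A valid finishing order for the others: proc-I, proc-F, proc-D.
Step-by-step check:
  proc-I waits on nothing -> runs at once and releases mu16
  proc-F waits on mu16 — all released -> runs and releases mu11
  proc-D waits on nothing -> runs at once and releases mu10 and mu18


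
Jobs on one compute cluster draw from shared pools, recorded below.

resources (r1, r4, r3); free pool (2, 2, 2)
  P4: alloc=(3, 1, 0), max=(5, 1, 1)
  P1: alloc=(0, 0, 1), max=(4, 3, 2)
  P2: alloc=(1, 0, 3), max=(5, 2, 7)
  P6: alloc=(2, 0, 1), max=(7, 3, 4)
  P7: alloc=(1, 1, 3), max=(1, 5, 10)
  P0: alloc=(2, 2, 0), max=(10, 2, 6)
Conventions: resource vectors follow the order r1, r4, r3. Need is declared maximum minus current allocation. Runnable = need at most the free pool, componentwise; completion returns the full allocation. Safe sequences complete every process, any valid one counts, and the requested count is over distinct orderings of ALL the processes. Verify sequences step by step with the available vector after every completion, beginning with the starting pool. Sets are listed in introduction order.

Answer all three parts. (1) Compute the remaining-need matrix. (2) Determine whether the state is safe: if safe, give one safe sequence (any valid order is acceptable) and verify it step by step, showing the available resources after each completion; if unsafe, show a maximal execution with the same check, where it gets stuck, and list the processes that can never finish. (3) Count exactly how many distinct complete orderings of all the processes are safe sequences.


(1) Remaining need (order r1, r4, r3):
  P4: (2, 0, 1)
  P1: (4, 3, 1)
  P2: (4, 2, 4)
  P6: (5, 3, 3)
  P7: (0, 4, 7)
  P0: (8, 0, 6)
(2) SAFE. One safe sequence: P4, P1, P6, P2, P0, P7.
Key observation: P4 is the earliest step where a requested resource binds exactly: need (2, 0, 1), pool (2, 2, 2) at its turn.
Walking it through:
  pool = (2, 2, 2)
  P4 needs (2, 0, 1) <= (2, 2, 2) -> finishes; pool += (3, 1, 0) = (5, 3, 2)
  P1 needs (4, 3, 1) <= (5, 3, 2) -> finishes; pool += (0, 0, 1) = (5, 3, 3)
  P6 needs (5, 3, 3) <= (5, 3, 3) -> finishes; pool += (2, 0, 1) = (7, 3, 4)
  P2 needs (4, 2, 4) <= (7, 3, 4) -> finishes; pool += (1, 0, 3) = (8, 3, 7)
  P0 needs (8, 0, 6) <= (8, 3, 7) -> finishes; pool += (2, 2, 0) = (10, 5, 7)
  P7 needs (0, 4, 7) <= (10, 5, 7) -> finishes; pool += (1, 1, 3) = (11, 6, 10)
(3) The exact count: 1 of the possible complete orderings is a safe sequence.


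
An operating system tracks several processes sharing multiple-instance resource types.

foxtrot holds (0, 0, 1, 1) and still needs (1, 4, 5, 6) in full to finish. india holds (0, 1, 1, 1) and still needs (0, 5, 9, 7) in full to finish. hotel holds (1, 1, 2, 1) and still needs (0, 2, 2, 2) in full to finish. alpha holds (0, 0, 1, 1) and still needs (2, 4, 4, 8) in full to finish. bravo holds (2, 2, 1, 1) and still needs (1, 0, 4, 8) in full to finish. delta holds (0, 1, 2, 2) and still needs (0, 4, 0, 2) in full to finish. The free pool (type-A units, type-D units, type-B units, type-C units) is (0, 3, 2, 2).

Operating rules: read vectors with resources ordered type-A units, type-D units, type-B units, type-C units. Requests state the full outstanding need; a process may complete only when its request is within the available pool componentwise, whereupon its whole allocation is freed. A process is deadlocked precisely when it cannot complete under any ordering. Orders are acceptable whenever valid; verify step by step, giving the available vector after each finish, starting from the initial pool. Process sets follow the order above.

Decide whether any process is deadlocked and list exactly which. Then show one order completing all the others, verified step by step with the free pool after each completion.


The deadlocked set is foxtrot, india, alpha and bravo.
Key observation: after hotel, delta complete, (1, 5, 6, 5) is the best the pool ever gets, yet each leftover process wants more type-C units.
A valid finishing order for the others: hotel, delta. Check, step by step:
  pool = (0, 3, 2, 2)
  hotel: need (0, 2, 2, 2) fits (0, 3, 2, 2); releases (1, 1, 2, 1), pool now (1, 4, 4, 3)
  delta: need (0, 4, 0, 2) fits (1, 4, 4, 3); releases (0, 1, 2, 2), pool now (1, 5, 6, 5)
The blocked processes can never fit:
  blocked: foxtrot wants (1, 4, 5, 6), pool (1, 5, 6, 5) — not enough type-C units
  blocked: india wants (0, 5, 9, 7), pool (1, 5, 6, 5) — not enough type-B units and type-C units
  blocked: alpha wants (2, 4, 4, 8), pool (1, 5, 6, 5) — not enough type-A units and type-C units
  blocked: bravo wants (1, 0, 4, 8), pool (1, 5, 6, 5) — not enough type-C units


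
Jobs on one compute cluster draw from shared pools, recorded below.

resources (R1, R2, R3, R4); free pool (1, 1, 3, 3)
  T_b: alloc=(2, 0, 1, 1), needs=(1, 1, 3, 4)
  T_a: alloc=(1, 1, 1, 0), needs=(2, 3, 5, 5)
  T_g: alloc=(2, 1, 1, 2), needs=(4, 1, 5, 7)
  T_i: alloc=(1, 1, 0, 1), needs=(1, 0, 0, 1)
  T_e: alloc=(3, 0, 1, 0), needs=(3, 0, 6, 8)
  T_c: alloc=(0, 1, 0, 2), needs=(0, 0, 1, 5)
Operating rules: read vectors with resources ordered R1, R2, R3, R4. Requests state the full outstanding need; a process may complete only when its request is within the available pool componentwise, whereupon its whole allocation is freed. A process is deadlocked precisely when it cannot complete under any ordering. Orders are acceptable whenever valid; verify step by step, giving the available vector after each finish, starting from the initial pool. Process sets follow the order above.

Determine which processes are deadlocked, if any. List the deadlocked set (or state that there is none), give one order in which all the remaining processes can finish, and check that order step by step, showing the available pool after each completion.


Deadlocked set: T_a, T_g and T_e.
Key observation: even finishing T_i, T_b, T_c leaves just (4, 3, 4, 7) free — too little R3 for any of the remaining processes.
One completion order for the rest: T_i, T_b, T_c. Verifying each step:
  pool = (1, 1, 3, 3)
  run T_i (needs (1, 0, 0, 1), free (1, 1, 3, 3)); after release of (1, 1, 0, 1) the pool is (2, 2, 3, 4)
  run T_b (needs (1, 1, 3, 4), free (2, 2, 3, 4)); after release of (2, 0, 1, 1) the pool is (4, 2, 4, 5)
  run T_c (needs (0, 0, 1, 5), free (4, 2, 4, 5)); after release of (0, 1, 0, 2) the pool is (4, 3, 4, 7)
None of the blocked processes ever fits:
  blocked: T_a wants (2, 3, 5, 5), pool (4, 3, 4, 7) — not enough R3
  blocked: T_g wants (4, 1, 5, 7), pool (4, 3, 4, 7) — not enough R3
  blocked: T_e wants (3, 0, 6, 8), pool (4, 3, 4, 7) — not enough R3 and R4


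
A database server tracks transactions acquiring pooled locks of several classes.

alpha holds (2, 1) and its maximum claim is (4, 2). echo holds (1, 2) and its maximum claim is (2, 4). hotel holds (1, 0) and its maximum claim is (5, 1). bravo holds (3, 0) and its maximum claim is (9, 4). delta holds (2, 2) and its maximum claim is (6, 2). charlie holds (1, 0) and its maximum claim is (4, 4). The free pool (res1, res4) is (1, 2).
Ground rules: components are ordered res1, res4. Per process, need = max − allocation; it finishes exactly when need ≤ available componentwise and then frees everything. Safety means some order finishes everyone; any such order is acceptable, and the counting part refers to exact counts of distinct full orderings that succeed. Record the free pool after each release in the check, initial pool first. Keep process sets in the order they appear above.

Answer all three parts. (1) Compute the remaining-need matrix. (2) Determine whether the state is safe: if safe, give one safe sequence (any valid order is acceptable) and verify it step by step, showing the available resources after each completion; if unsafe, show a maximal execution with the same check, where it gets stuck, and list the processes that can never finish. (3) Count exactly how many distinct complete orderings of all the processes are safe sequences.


(1) Remaining need (order res1, res4):
  alpha: (2, 1)
  echo: (1, 2)
  hotel: (4, 1)
  bravo: (6, 4)
  delta: (4, 0)
  charlie: (3, 4)
(2) The state is SAFE; one workable sequence: echo, alpha, delta, hotel, bravo, charlie.
Key observation: at echo the run first touches a limit — (1, 2) against (1, 2), exact on a resource it actually requests.
Step-by-step check:
  pool = (1, 2)
  echo: need (1, 2) fits (1, 2); releases (1, 2), pool now (2, 4)
  alpha: need (2, 1) fits (2, 4); releases (2, 1), pool now (4, 5)
  delta: need (4, 0) fits (4, 5); releases (2, 2), pool now (6, 7)
  hotel: need (4, 1) fits (6, 7); releases (1, 0), pool now (7, 7)
  bravo: need (6, 4) fits (7, 7); releases (3, 0), pool now (10, 7)
  charlie: need (3, 4) fits (10, 7); releases (1, 0), pool now (11, 7)
(3) Precisely 14 of the possible complete orderings are safe sequences.


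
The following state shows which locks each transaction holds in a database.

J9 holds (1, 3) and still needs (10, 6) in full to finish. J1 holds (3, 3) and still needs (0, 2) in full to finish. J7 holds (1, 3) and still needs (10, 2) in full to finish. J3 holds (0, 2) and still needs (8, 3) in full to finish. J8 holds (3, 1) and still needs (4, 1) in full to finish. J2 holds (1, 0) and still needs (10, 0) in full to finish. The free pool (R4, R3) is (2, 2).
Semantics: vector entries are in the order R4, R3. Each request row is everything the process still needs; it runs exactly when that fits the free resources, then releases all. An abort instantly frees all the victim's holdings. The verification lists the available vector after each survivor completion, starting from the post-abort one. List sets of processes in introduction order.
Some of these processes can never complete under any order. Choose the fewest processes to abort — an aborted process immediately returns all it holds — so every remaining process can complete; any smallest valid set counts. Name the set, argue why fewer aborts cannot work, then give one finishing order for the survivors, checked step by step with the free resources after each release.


Abort J7 and J2.
Key observation: the returned (2, 3) from J7 and J2 is what brings J9 — unrunnable before, under any order — into play at step 4.
Minimality, checking each single-abort alternative: J9 alone leaves J7 blocked (short on R4); J1 alone leaves J9 blocked (short on R4); J7 alone leaves J9 blocked (short on R4); J3 alone leaves J9 blocked (short on R4); J8 alone leaves J9 blocked (short on R4); J2 alone leaves J9 blocked (short on R4).
One survivor order: J1, J8, J3, J9. Verifying each step (post-abort pool first):
  pool = (4, 5)
  J1 needs (0, 2) <= (4, 5) -> finishes; pool += (3, 3) = (7, 8)
  J8 needs (4, 1) <= (7, 8) -> finishes; pool += (3, 1) = (10, 9)
  J3 needs (8, 3) <= (10, 9) -> finishes; pool += (0, 2) = (10, 11)
  J9 needs (10, 6) <= (10, 11) -> finishes; pool += (1, 3) = (11, 14)


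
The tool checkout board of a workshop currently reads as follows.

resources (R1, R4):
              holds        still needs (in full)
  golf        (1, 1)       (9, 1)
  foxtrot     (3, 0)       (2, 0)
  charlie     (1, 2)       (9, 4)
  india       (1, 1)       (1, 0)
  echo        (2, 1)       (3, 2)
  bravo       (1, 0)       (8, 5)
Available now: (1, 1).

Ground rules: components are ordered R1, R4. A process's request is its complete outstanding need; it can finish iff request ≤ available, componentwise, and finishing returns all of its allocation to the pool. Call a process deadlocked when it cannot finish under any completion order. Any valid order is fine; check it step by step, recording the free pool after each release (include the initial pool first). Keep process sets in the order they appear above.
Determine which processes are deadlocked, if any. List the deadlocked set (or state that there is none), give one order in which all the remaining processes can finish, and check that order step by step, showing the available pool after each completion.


The deadlocked set is golf, charlie and bravo.
Key observation: india, foxtrot, echo can finish, but then (7, 3) is all there is, and the blocked group's R1 demands exceed it.
A valid finishing order for the others: india, foxtrot, echo. Walking it through:
  pool = (1, 1)
  india needs (1, 0) <= (1, 1) -> finishes; pool += (1, 1) = (2, 2)
  foxtrot needs (2, 0) <= (2, 2) -> finishes; pool += (3, 0) = (5, 2)
  echo needs (3, 2) <= (5, 2) -> finishes; pool += (2, 1) = (7, 3)
None of the blocked processes ever fits:
  golf cannot run: need (9, 1) vs free (7, 3) (insufficient R1)
  charlie cannot run: need (9, 4) vs free (7, 3) (insufficient R1 and R4)
  bravo cannot run: need (8, 5) vs free (7, 3) (insufficient R1 and R4)


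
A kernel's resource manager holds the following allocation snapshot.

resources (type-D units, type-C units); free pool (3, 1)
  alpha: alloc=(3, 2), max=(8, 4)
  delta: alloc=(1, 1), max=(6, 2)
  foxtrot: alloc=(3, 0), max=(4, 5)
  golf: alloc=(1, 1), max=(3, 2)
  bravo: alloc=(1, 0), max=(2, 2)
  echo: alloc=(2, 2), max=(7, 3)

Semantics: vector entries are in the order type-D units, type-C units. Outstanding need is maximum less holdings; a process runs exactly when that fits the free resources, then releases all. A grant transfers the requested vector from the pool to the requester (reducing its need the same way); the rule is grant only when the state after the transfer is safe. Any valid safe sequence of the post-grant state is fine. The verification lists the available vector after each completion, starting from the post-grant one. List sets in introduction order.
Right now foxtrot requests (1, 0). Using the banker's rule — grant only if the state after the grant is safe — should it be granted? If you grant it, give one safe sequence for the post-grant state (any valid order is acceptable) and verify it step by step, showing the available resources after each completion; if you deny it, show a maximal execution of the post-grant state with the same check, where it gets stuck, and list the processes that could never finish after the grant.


DENY: after the grant no complete ordering would exist.
Key observation: after golf, bravo the pool peaks at (4, 2), and each blocked process is short somewhere: alpha on type-D units; delta on type-D units; foxtrot on type-C units; echo on type-D units.
On the post-grant state, golf, bravo is a maximal run — nothing extends it. Check, step by step:
  pool = (2, 1)
  golf needs (2, 1) <= (2, 1) -> finishes; pool += (1, 1) = (3, 2)
  bravo needs (1, 2) <= (3, 2) -> finishes; pool += (1, 0) = (4, 2)
  alpha cannot run: need (5, 2) vs free (4, 2) (insufficient type-D units)
  delta cannot run: need (5, 1) vs free (4, 2) (insufficient type-D units)
  foxtrot cannot run: need (0, 5) vs free (4, 2) (insufficient type-C units)
  echo cannot run: need (5, 1) vs free (4, 2) (insufficient type-D units)
Processes that could never finish after the grant: alpha, delta, foxtrot and echo.


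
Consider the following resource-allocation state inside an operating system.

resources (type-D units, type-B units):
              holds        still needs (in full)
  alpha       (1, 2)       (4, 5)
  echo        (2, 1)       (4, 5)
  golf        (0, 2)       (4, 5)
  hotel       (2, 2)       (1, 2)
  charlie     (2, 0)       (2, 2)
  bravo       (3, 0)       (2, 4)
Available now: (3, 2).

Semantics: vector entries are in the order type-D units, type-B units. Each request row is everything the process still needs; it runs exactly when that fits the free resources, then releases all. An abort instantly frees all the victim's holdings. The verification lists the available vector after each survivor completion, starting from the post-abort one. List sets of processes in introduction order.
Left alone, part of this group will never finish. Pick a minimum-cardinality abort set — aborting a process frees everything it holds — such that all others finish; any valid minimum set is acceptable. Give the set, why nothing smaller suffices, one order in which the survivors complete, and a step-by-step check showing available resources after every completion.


The answer: abort alpha.
Key observation: the returned (1, 2) from alpha is what brings golf — unrunnable before, under any order — into play at step 4.
Minimality: the empty abort set fails — the state is deadlocked as it stands.
One survivor order: charlie, hotel, bravo, golf, echo. Check, step by step (post-abort pool first):
  pool = (4, 4)
  charlie needs (2, 2) <= (4, 4) -> finishes; pool += (2, 0) = (6, 4)
  hotel needs (1, 2) <= (6, 4) -> finishes; pool += (2, 2) = (8, 6)
  bravo needs (2, 4) <= (8, 6) -> finishes; pool += (3, 0) = (11, 6)
  golf needs (4, 5) <= (11, 6) -> finishes; pool += (0, 2) = (11, 8)
  echo needs (4, 5) <= (11, 8) -> finishes; pool += (2, 1) = (13, 9)


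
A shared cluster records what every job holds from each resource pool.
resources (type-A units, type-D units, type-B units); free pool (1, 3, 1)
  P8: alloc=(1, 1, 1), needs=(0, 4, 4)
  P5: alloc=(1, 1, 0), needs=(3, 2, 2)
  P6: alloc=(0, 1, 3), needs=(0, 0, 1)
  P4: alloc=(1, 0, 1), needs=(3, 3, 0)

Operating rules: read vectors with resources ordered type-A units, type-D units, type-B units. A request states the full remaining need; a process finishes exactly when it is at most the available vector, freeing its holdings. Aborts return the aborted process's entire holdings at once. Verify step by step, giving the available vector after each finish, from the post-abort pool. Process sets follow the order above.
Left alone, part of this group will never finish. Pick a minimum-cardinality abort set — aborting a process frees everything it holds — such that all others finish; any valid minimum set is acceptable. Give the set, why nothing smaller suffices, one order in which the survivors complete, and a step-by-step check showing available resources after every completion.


Minimum abort set: P4.
Key observation: P5 could never have finished before the abort; with (1, 0, 1) returned by P4, it fits at step 3.
Minimality: the empty abort set fails — the state is deadlocked as it stands.
Survivors finish in the order: P6, P8, P5. Walking it through (pool after the aborts first):
  pool = (2, 3, 2)
  run P6 (needs (0, 0, 1), free (2, 3, 2)); after release of (0, 1, 3) the pool is (2, 4, 5)
  run P8 (needs (0, 4, 4), free (2, 4, 5)); after release of (1, 1, 1) the pool is (3, 5, 6)
  run P5 (needs (3, 2, 2), free (3, 5, 6)); after release of (1, 1, 0) the pool is (4, 6, 6)


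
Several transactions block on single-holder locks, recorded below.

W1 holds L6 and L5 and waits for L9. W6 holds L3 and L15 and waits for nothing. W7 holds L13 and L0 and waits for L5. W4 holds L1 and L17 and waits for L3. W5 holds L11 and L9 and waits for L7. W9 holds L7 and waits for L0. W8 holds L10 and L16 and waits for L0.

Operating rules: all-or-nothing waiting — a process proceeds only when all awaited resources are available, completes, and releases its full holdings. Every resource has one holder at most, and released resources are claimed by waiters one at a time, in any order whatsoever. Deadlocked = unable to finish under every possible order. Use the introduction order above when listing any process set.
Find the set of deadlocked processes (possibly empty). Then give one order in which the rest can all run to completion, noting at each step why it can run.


The deadlocked set is W1, W7, W5, W9 and W8.
Key observation: the loop W1 -> W5 -> W9 -> W7 -> W1 blocks itself forever; W8 waits into the deadlock from upstream.
The rest can finish in the order W6, W4.
Check, step by step:
  run W6 (it waits on nothing); releases L3 and L15
  W4 waits on L3 — all released -> runs and releases L1 and L17


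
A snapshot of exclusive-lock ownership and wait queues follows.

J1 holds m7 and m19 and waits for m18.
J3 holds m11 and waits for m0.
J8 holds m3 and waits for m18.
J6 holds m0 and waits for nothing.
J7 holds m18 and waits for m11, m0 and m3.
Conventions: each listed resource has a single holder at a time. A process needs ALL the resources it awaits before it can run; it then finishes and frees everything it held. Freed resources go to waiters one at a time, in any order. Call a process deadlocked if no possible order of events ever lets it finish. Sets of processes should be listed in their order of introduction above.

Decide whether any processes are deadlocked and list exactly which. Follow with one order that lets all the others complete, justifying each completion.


Deadlocked set: J1, J8 and J7.
Key observation: the waits loop around J7 -> J8 -> J7 with no way out; J1 waits into the deadlock from upstream.
One completion order for the rest: J6, J3.
Walking it through:
  J6 waits on nothing -> runs at once and releases m0
  run J3 (all its waits — m0 — are resolved); releases m11


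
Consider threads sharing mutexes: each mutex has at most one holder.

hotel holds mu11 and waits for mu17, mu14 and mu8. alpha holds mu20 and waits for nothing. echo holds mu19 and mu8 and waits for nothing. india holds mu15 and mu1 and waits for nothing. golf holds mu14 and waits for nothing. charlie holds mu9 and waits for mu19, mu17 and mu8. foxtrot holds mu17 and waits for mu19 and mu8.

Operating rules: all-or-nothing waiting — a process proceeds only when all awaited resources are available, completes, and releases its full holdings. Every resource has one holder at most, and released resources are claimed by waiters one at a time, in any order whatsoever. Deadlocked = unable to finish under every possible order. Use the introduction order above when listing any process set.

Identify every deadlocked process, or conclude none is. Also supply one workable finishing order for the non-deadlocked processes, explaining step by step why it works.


No process is deadlocked.
Key observation: the waits form no ring: some process can always run, and its releases unblock the others one by one.
A valid finishing order for the others: golf, echo, foxtrot, charlie, hotel, india, alpha.
Walking it through:
  golf: no waits; runs immediately, freeing mu14
  echo: no waits; runs immediately, freeing mu19 and mu8
  run foxtrot (all its waits — mu19 and mu8 — are resolved); releases mu17
  run charlie (all its waits — mu19, mu17 and mu8 — are resolved); releases mu9
  run hotel (all its waits — mu17, mu14 and mu8 — are resolved); releases mu11
  india: no waits; runs immediately, freeing mu15 and mu1
  alpha: no waits; runs immediately, freeing mu20


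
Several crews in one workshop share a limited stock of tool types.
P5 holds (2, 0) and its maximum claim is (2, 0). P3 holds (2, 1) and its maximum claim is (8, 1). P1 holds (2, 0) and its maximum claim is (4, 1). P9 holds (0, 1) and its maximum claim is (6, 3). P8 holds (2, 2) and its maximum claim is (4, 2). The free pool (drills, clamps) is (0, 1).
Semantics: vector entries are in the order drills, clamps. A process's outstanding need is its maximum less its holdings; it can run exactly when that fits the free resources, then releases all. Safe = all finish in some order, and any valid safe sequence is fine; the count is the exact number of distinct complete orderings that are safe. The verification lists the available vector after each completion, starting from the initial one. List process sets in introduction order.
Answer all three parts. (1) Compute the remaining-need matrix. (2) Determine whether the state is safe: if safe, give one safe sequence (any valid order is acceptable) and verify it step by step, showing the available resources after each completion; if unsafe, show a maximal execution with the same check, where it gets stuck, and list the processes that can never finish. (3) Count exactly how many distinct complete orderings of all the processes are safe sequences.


(1) Need matrix, components ordered drills, clamps:
  P5: (0, 0)
  P3: (6, 0)
  P1: (2, 1)
  P9: (6, 2)
  P8: (2, 0)
(2) SAFE, for example via the order P5, P1, P8, P3, P9.
Key observation: the first exact fit in this order is P1 — it needs (2, 1) with (2, 1) free, meeting a requested resource to the last unit.
Verifying each step:
  pool = (0, 1)
  run P5 (needs (0, 0), free (0, 1)); after release of (2, 0) the pool is (2, 1)
  run P1 (needs (2, 1), free (2, 1)); after release of (2, 0) the pool is (4, 1)
  run P8 (needs (2, 0), free (4, 1)); after release of (2, 2) the pool is (6, 3)
  run P3 (needs (6, 0), free (6, 3)); after release of (2, 1) the pool is (8, 4)
  run P9 (needs (6, 2), free (8, 4)); after release of (0, 1) the pool is (8, 5)
(3) The exact count: 4 of the possible complete orderings are safe sequences.


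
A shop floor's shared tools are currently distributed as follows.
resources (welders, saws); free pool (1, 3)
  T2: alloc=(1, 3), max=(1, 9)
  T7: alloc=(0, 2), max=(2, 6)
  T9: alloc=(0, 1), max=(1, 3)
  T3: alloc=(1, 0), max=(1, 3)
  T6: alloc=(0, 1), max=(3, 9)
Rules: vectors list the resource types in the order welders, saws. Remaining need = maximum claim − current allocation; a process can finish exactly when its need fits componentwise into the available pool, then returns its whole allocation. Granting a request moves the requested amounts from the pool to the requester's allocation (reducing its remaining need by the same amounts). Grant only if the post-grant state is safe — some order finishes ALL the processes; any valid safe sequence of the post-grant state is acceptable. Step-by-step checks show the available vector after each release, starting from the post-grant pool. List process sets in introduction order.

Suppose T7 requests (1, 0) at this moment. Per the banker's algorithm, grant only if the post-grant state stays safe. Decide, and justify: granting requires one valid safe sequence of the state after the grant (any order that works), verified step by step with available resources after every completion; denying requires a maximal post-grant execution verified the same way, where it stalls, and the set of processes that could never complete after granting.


GRANT: granting preserves safety; a valid post-grant sequence is T3, T9, T7, T2, T6.
Key observation: after the grant the pool drops to (0, 3), which still lets T3 finish first and unwind the rest.
Verifying the post-grant state step by step:
  pool = (0, 3)
  run T3 (needs (0, 3), free (0, 3)); after release of (1, 0) the pool is (1, 3)
  run T9 (needs (1, 2), free (1, 3)); after release of (0, 1) the pool is (1, 4)
  run T7 (needs (1, 4), free (1, 4)); after release of (1, 2) the pool is (2, 6)
  run T2 (needs (0, 6), free (2, 6)); after release of (1, 3) the pool is (3, 9)
  run T6 (needs (3, 8), free (3, 9)); after release of (0, 1) the pool is (3, 10)


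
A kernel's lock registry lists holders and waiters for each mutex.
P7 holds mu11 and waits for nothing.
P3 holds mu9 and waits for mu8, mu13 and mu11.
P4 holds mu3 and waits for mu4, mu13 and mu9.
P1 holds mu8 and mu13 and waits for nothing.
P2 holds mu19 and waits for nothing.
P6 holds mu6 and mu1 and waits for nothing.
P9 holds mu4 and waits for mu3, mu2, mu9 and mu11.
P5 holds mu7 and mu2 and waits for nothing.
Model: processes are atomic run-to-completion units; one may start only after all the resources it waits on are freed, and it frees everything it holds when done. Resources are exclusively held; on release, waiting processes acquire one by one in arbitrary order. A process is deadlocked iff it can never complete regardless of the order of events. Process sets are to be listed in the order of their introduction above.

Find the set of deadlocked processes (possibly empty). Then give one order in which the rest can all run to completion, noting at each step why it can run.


Deadlocked: P4 and P9.
Key observation: P4 -> P9 -> P4 is a circular wait — nothing in it can go first; no other process is dragged down with it.
The rest can finish in the order P2, P5, P1, P7, P3, P6.
Step-by-step check:
  P2 waits on nothing -> runs at once and releases mu19
  P5 waits on nothing -> runs at once and releases mu7 and mu2
  P1 waits on nothing -> runs at once and releases mu8 and mu13
  P7 waits on nothing -> runs at once and releases mu11
  P3 waits on mu8, mu13 and mu11 — all released -> runs and releases mu9
  P6 waits on nothing -> runs at once and releases mu6 and mu1


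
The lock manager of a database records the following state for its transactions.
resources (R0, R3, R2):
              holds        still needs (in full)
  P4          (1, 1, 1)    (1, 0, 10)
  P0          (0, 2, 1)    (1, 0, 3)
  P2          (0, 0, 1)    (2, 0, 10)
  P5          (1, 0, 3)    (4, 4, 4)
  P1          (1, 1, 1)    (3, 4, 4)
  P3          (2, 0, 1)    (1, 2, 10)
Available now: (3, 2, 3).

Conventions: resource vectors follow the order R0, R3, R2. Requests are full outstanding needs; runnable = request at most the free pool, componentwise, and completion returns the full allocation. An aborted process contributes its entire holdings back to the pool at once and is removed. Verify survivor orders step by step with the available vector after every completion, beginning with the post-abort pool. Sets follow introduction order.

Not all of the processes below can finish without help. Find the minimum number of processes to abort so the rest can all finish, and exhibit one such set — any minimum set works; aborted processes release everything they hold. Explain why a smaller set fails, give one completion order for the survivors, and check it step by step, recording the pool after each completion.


Minimum abort set: P2 and P3.
Key observation: aborting P2 and P3 returns (2, 0, 2), and P4 — hopeless before — runs at step 4 with the returned capacity in the pool.
Why nothing smaller works — every single abort fails: P4 alone leaves P2 blocked (short on R2); P0 alone leaves P4 blocked (short on R2); P2 alone leaves P4 blocked (short on R2); P5 alone leaves P4 blocked (short on R2); P1 alone leaves P4 blocked (short on R2); P3 alone leaves P4 blocked (short on R2).
Survivors finish in the order: P0, P1, P5, P4. Step-by-step check (pool after the aborts first):
  pool = (5, 2, 5)
  P0: need (1, 0, 3) fits (5, 2, 5); releases (0, 2, 1), pool now (5, 4, 6)
  P1: need (3, 4, 4) fits (5, 4, 6); releases (1, 1, 1), pool now (6, 5, 7)
  P5: need (4, 4, 4) fits (6, 5, 7); releases (1, 0, 3), pool now (7, 5, 10)
  P4: need (1, 0, 10) fits (7, 5, 10); releases (1, 1, 1), pool now (8, 6, 11)


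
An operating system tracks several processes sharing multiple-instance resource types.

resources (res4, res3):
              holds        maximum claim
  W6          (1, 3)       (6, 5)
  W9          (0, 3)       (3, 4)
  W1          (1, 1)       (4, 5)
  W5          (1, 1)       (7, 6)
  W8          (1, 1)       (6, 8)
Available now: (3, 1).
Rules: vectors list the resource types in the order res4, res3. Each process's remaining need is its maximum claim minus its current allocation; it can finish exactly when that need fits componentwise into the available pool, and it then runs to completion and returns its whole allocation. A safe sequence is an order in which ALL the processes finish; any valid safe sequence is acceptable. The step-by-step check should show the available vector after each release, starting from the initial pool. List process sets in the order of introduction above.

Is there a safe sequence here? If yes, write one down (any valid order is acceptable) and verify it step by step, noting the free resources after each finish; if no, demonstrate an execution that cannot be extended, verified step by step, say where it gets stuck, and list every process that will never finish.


The state is UNSAFE.
Key observation: the wall is res4: completing W9, W1 brings the pool only to (4, 5), and all the rest need more.
The run W9, W1 cannot be extended any further. Verifying each step:
  pool = (3, 1)
  run W9 (needs (3, 1), free (3, 1)); after release of (0, 3) the pool is (3, 4)
  run W1 (needs (3, 4), free (3, 4)); after release of (1, 1) the pool is (4, 5)
  W6 cannot run: need (5, 2) vs free (4, 5) (insufficient res4)
  W5 cannot run: need (6, 5) vs free (4, 5) (insufficient res4)
  W8 cannot run: need (5, 7) vs free (4, 5) (insufficient res4 and res3)
Processes that can never finish: W6, W5 and W8.


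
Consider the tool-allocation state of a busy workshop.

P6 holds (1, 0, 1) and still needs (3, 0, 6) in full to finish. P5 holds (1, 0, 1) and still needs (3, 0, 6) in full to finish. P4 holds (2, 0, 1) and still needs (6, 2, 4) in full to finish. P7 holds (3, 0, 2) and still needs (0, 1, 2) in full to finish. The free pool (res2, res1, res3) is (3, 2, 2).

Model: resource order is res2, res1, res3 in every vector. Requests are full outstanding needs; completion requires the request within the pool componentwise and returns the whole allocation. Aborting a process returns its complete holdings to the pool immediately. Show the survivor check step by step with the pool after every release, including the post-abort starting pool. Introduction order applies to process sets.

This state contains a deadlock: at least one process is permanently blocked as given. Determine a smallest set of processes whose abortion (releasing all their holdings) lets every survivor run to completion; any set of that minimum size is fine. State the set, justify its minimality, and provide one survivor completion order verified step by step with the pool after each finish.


The answer: abort P5.
Key observation: before aborting P5, P6 was permanently blocked — no order could ever run it; afterwards it completes at step 3.
Minimality: the empty abort set fails — the state is deadlocked as it stands.
Survivors finish in the order: P7, P4, P6. Check, step by step (pool after the aborts first):
  pool = (4, 2, 3)
  P7: need (0, 1, 2) fits (4, 2, 3); releases (3, 0, 2), pool now (7, 2, 5)
  P4: need (6, 2, 4) fits (7, 2, 5); releases (2, 0, 1), pool now (9, 2, 6)
  P6: need (3, 0, 6) fits (9, 2, 6); releases (1, 0, 1), pool now (10, 2, 7)


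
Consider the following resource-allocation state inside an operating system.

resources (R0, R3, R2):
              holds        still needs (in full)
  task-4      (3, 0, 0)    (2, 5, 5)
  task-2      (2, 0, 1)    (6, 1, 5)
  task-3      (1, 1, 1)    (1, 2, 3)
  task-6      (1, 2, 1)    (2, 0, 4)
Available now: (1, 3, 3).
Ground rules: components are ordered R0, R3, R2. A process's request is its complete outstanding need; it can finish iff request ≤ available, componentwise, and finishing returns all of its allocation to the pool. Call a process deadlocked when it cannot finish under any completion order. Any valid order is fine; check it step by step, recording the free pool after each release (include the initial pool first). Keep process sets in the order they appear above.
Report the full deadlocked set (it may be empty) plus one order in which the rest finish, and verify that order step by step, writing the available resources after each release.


No process is deadlocked.
Key observation: task-3 fits the free pool immediately, and its release cascades until everyone finishes.
One completion order for the rest: task-3, task-6, task-4, task-2. Step-by-step check:
  pool = (1, 3, 3)
  run task-3 (needs (1, 2, 3), free (1, 3, 3)); after release of (1, 1, 1) the pool is (2, 4, 4)
  run task-6 (needs (2, 0, 4), free (2, 4, 4)); after release of (1, 2, 1) the pool is (3, 6, 5)
  run task-4 (needs (2, 5, 5), free (3, 6, 5)); after release of (3, 0, 0) the pool is (6, 6, 5)
  run task-2 (needs (6, 1, 5), free (6, 6, 5)); after release of (2, 0, 1) the pool is (8, 6, 6)
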